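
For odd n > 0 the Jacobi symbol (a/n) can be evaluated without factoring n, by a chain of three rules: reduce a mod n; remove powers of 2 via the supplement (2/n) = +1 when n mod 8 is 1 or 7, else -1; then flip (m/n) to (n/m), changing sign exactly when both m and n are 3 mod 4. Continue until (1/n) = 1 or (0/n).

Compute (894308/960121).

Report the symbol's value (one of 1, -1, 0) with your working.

894308 = 2^2·223577; (2/960121) = +1 since 960121 mod 8 = 1, so (894308/960121) = (+1)^2·(223577/960121); sign now +1
reciprocity: (223577/960121) = +1·(960121/223577) since 223577 mod 4 = 1, 960121 mod 4 = 1; sign now +1
(960121/223577) = (65813/223577)   [reduce mod 223577]
reciprocity: (65813/223577) = +1·(223577/65813) since 65813 mod 4 = 1, 223577 mod 4 = 1; sign now +1
(223577/65813) = (26138/65813)   [reduce mod 65813]
26138 = 2^1·13069; (2/65813) = -1 since 65813 mod 8 = 5, so (26138/65813) = (-1)^1·(13069/65813); sign now -1
reciprocity: (13069/65813) = +1·(65813/13069) since 13069 mod 4 = 1, 65813 mod 4 = 1; sign now -1
(65813/13069) = (468/13069)   [reduce mod 13069]
468 = 2^2·117; (2/13069) = -1 since 13069 mod 8 = 5, so (468/13069) = (-1)^2·(117/13069); sign now -1
reciprocity: (117/13069) = +1·(13069/117) since 117 mod 4 = 1, 13069 mod 4 = 1; sign now -1
(13069/117) = (82/117)   [reduce mod 117]
82 = 2^1·41; (2/117) = -1 since 117 mod 8 = 5, so (82/117) = (-1)^1·(41/117); sign now +1
reciprocity: (41/117) = +1·(117/41) since 41 mod 4 = 1, 117 mod 4 = 1; sign now +1
(117/41) = (35/41)   [reduce mod 41]
reciprocity: (35/41) = +1·(41/35) since 35 mod 4 = 3, 41 mod 4 = 1; sign now +1
(41/35) = (6/35)   [reduce mod 35]
6 = 2^1·3; (2/35) = -1 since 35 mod 8 = 3, so (6/35) = (-1)^1·(3/35); sign now -1
reciprocity: (3/35) = -1·(35/3) since 3 mod 4 = 3, 35 mod 4 = 3; sign now +1
(35/3) = (2/3)   [reduce mod 3]
2 = 2^1·1; (2/3) = -1 since 3 mod 8 = 3, so (2/3) = (-1)^1·(1/3); sign now -1
(1/3) = 1; final value = sign = -1

-1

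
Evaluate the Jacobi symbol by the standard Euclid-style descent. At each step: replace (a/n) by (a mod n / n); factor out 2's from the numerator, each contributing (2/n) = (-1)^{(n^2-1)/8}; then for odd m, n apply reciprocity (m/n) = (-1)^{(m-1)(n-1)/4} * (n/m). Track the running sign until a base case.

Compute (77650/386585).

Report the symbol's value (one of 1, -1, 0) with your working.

0

factor out 2^1: 77650 = 2^1·38825; with 386585 mod 8 = 1, (2/386585) = +1; sign now +1; continue with (38825/386585)
flip (38825/386585) -> (386585/38825): both odd, 38825 mod 4 = 1, 386585 mod 4 = 1, so the flip contributes +1; sign now +1
(386585/38825): 386585 mod 38825 = 37160, so (386585/38825) = (37160/38825)
factor out 2^3: 37160 = 2^3·4645; with 38825 mod 8 = 1, (2/38825) = +1; sign now +1; continue with (4645/38825)
flip (4645/38825) -> (38825/4645): both odd, 4645 mod 4 = 1, 38825 mod 4 = 1, so the flip contributes +1; sign now +1
(38825/4645): 38825 mod 4645 = 1665, so (38825/4645) = (1665/4645)
flip (1665/4645) -> (4645/1665): both odd, 1665 mod 4 = 1, 4645 mod 4 = 1, so the flip contributes +1; sign now +1
(4645/1665): 4645 mod 1665 = 1315, so (4645/1665) = (1315/1665)
flip (1315/1665) -> (1665/1315): both odd, 1315 mod 4 = 3, 1665 mod 4 = 1, so the flip contributes +1; sign now +1
(1665/1315): 1665 mod 1315 = 350, so (1665/1315) = (350/1315)
factor out 2^1: 350 = 2^1·175; with 1315 mod 8 = 3, (2/1315) = -1; sign now -1; continue with (175/1315)
flip (175/1315) -> (1315/175): both odd, 175 mod 4 = 3, 1315 mod 4 = 3, so the flip contributes -1; sign now +1
(1315/175): 1315 mod 175 = 90, so (1315/175) = (90/175)
factor out 2^1: 90 = 2^1·45; with 175 mod 8 = 7, (2/175) = +1; sign now +1; continue with (45/175)
flip (45/175) -> (175/45): both odd, 45 mod 4 = 1, 175 mod 4 = 3, so the flip contributes +1; sign now +1
(175/45): 175 mod 45 = 40, so (175/45) = (40/45)
factor out 2^3: 40 = 2^3·5; with 45 mod 8 = 5, (2/45) = -1; sign now -1; continue with (5/45)
flip (5/45) -> (45/5): both odd, 5 mod 4 = 1, 45 mod 4 = 1, so the flip contributes +1; sign now -1
(45/5): 45 mod 5 = 0, so (45/5) = (0/5)
reached (0/5); gcd(a, n) > 1, so (0/5) = 0 and the symbol is 0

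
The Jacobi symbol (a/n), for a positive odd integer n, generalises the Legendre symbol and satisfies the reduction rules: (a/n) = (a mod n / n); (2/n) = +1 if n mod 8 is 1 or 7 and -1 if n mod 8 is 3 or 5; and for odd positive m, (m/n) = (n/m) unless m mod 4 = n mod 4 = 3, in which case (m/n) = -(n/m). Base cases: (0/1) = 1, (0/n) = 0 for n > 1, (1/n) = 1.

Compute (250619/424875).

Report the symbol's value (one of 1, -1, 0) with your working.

-1

flip (250619/424875) -> (424875/250619): both odd, 250619 mod 4 = 3, 424875 mod 4 = 3, so the flip contributes -1; sign now -1
(424875/250619): 424875 mod 250619 = 174256, so (424875/250619) = (174256/250619)
factor out 2^4: 174256 = 2^4·10891; with 250619 mod 8 = 3, (2/250619) = -1; sign now -1; continue with (10891/250619)
flip (10891/250619) -> (250619/10891): both odd, 10891 mod 4 = 3, 250619 mod 4 = 3, so the flip contributes -1; sign now +1
(250619/10891): 250619 mod 10891 = 126, so (250619/10891) = (126/10891)
factor out 2^1: 126 = 2^1·63; with 10891 mod 8 = 3, (2/10891) = -1; sign now -1; continue with (63/10891)
flip (63/10891) -> (10891/63): both odd, 63 mod 4 = 3, 10891 mod 4 = 3, so the flip contributes -1; sign now +1
(10891/63): 10891 mod 63 = 55, so (10891/63) = (55/63)
flip (55/63) -> (63/55): both odd, 55 mod 4 = 3, 63 mod 4 = 3, so the flip contributes -1; sign now -1
(63/55): 63 mod 55 = 8, so (63/55) = (8/55)
factor out 2^3: 8 = 2^3·1; with 55 mod 8 = 7, (2/55) = +1; sign now -1; continue with (1/55)
reached (1/55) = 1, so the symbol is -1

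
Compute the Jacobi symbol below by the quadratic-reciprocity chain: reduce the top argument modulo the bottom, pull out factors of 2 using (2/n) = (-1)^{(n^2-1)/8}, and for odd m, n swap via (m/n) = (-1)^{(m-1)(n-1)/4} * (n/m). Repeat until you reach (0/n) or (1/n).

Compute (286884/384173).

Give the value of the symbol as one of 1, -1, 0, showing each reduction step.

-1

factor out 2^2: 286884 = 2^2·71721; with 384173 mod 8 = 5, (2/384173) = -1; sign now +1; continue with (71721/384173)
flip (71721/384173) -> (384173/71721): both odd, 71721 mod 4 = 1, 384173 mod 4 = 1, so the flip contributes +1; sign now +1
(384173/71721): 384173 mod 71721 = 25568, so (384173/71721) = (25568/71721)
factor out 2^5: 25568 = 2^5·799; with 71721 mod 8 = 1, (2/71721) = +1; sign now +1; continue with (799/71721)
flip (799/71721) -> (71721/799): both odd, 799 mod 4 = 3, 71721 mod 4 = 1, so the flip contributes +1; sign now +1
(71721/799): 71721 mod 799 = 610, so (71721/799) = (610/799)
factor out 2^1: 610 = 2^1·305; with 799 mod 8 = 7, (2/799) = +1; sign now +1; continue with (305/799)
flip (305/799) -> (799/305): both odd, 305 mod 4 = 1, 799 mod 4 = 3, so the flip contributes +1; sign now +1
(799/305): 799 mod 305 = 189, so (799/305) = (189/305)
flip (189/305) -> (305/189): both odd, 189 mod 4 = 1, 305 mod 4 = 1, so the flip contributes +1; sign now +1
(305/189): 305 mod 189 = 116, so (305/189) = (116/189)
factor out 2^2: 116 = 2^2·29; with 189 mod 8 = 5, (2/189) = -1; sign now +1; continue with (29/189)
flip (29/189) -> (189/29): both odd, 29 mod 4 = 1, 189 mod 4 = 1, so the flip contributes +1; sign now +1
(189/29): 189 mod 29 = 15, so (189/29) = (15/29)
flip (15/29) -> (29/15): both odd, 15 mod 4 = 3, 29 mod 4 = 1, so the flip contributes +1; sign now +1
(29/15): 29 mod 15 = 14, so (29/15) = (14/15)
factor out 2^1: 14 = 2^1·7; with 15 mod 8 = 7, (2/15) = +1; sign now +1; continue with (7/15)
flip (7/15) -> (15/7): both odd, 7 mod 4 = 3, 15 mod 4 = 3, so the flip contributes -1; sign now -1
(15/7): 15 mod 7 = 1, so (15/7) = (1/7)
reached (1/7) = 1, so the symbol is -1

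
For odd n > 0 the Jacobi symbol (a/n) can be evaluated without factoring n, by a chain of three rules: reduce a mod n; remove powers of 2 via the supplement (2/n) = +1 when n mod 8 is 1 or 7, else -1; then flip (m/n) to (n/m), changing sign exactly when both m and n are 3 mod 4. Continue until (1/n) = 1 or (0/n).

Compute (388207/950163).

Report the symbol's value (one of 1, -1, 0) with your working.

-1

reciprocity: (388207/950163) = -1·(950163/388207) since 388207 mod 4 = 3, 950163 mod 4 = 3; sign now -1
(950163/388207) = (173749/388207)   [reduce mod 388207]
reciprocity: (173749/388207) = +1·(388207/173749) since 173749 mod 4 = 1, 388207 mod 4 = 3; sign now -1
(388207/173749) = (40709/173749)   [reduce mod 173749]
reciprocity: (40709/173749) = +1·(173749/40709) since 40709 mod 4 = 1, 173749 mod 4 = 1; sign now -1
(173749/40709) = (10913/40709)   [reduce mod 40709]
reciprocity: (10913/40709) = +1·(40709/10913) since 10913 mod 4 = 1, 40709 mod 4 = 1; sign now -1
(40709/10913) = (7970/10913)   [reduce mod 10913]
7970 = 2^1·3985; (2/10913) = +1 since 10913 mod 8 = 1, so (7970/10913) = (+1)^1·(3985/10913); sign now -1
reciprocity: (3985/10913) = +1·(10913/3985) since 3985 mod 4 = 1, 10913 mod 4 = 1; sign now -1
(10913/3985) = (2943/3985)   [reduce mod 3985]
reciprocity: (2943/3985) = +1·(3985/2943) since 2943 mod 4 = 3, 3985 mod 4 = 1; sign now -1
(3985/2943) = (1042/2943)   [reduce mod 2943]
1042 = 2^1·521; (2/2943) = +1 since 2943 mod 8 = 7, so (1042/2943) = (+1)^1·(521/2943); sign now -1
reciprocity: (521/2943) = +1·(2943/521) since 521 mod 4 = 1, 2943 mod 4 = 3; sign now -1
(2943/521) = (338/521)   [reduce mod 521]
338 = 2^1·169; (2/521) = +1 since 521 mod 8 = 1, so (338/521) = (+1)^1·(169/521); sign now -1
reciprocity: (169/521) = +1·(521/169) since 169 mod 4 = 1, 521 mod 4 = 1; sign now -1
(521/169) = (14/169)   [reduce mod 169]
14 = 2^1·7; (2/169) = +1 since 169 mod 8 = 1, so (14/169) = (+1)^1·(7/169); sign now -1
reciprocity: (7/169) = +1·(169/7) since 7 mod 4 = 3, 169 mod 4 = 1; sign now -1
(169/7) = (1/7)   [reduce mod 7]
(1/7) = 1; final value = sign = -1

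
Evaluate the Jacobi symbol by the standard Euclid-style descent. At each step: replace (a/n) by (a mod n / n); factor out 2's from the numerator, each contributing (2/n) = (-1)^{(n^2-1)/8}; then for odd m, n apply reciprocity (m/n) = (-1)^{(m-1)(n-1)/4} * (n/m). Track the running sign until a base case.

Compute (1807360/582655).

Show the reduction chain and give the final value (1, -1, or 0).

(1807360/582655): 1807360 mod 582655 = 59395, so (1807360/582655) = (59395/582655)
flip (59395/582655) -> (582655/59395): both odd, 59395 mod 4 = 3, 582655 mod 4 = 3, so the flip contributes -1; sign now -1
(582655/59395): 582655 mod 59395 = 48100, so (582655/59395) = (48100/59395)
factor out 2^2: 48100 = 2^2·12025; with 59395 mod 8 = 3, (2/59395) = -1; sign now -1; continue with (12025/59395)
flip (12025/59395) -> (59395/12025): both odd, 12025 mod 4 = 1, 59395 mod 4 = 3, so the flip contributes +1; sign now -1
(59395/12025): 59395 mod 12025 = 11295, so (59395/12025) = (11295/12025)
flip (11295/12025) -> (12025/11295): both odd, 11295 mod 4 = 3, 12025 mod 4 = 1, so the flip contributes +1; sign now -1
(12025/11295): 12025 mod 11295 = 730, so (12025/11295) = (730/11295)
factor out 2^1: 730 = 2^1·365; with 11295 mod 8 = 7, (2/11295) = +1; sign now -1; continue with (365/11295)
flip (365/11295) -> (11295/365): both odd, 365 mod 4 = 1, 11295 mod 4 = 3, so the flip contributes +1; sign now -1
(11295/365): 11295 mod 365 = 345, so (11295/365) = (345/365)
flip (345/365) -> (365/345): both odd, 345 mod 4 = 1, 365 mod 4 = 1, so the flip contributes +1; sign now -1
(365/345): 365 mod 345 = 20, so (365/345) = (20/345)
factor out 2^2: 20 = 2^2·5; with 345 mod 8 = 1, (2/345) = +1; sign now -1; continue with (5/345)
flip (5/345) -> (345/5): both odd, 5 mod 4 = 1, 345 mod 4 = 1, so the flip contributes +1; sign now -1
(345/5): 345 mod 5 = 0, so (345/5) = (0/5)
reached (0/5); gcd(a, n) > 1, so (0/5) = 0 and the symbol is 0

0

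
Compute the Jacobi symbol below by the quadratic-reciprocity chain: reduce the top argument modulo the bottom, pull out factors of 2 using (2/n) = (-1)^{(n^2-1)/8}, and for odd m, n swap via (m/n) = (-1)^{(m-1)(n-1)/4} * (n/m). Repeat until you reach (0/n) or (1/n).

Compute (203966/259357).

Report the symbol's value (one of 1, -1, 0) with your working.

0

203966 = 2^1·101983; (2/259357) = -1 since 259357 mod 8 = 5, so (203966/259357) = (-1)^1·(101983/259357); sign now -1
reciprocity: (101983/259357) = +1·(259357/101983) since 101983 mod 4 = 3, 259357 mod 4 = 1; sign now -1
(259357/101983) = (55391/101983)   [reduce mod 101983]
reciprocity: (55391/101983) = -1·(101983/55391) since 55391 mod 4 = 3, 101983 mod 4 = 3; sign now +1
(101983/55391) = (46592/55391)   [reduce mod 55391]
46592 = 2^9·91; (2/55391) = +1 since 55391 mod 8 = 7, so (46592/55391) = (+1)^9·(91/55391); sign now +1
reciprocity: (91/55391) = -1·(55391/91) since 91 mod 4 = 3, 55391 mod 4 = 3; sign now -1
(55391/91) = (63/91)   [reduce mod 91]
reciprocity: (63/91) = -1·(91/63) since 63 mod 4 = 3, 91 mod 4 = 3; sign now +1
(91/63) = (28/63)   [reduce mod 63]
28 = 2^2·7; (2/63) = +1 since 63 mod 8 = 7, so (28/63) = (+1)^2·(7/63); sign now +1
reciprocity: (7/63) = -1·(63/7) since 7 mod 4 = 3, 63 mod 4 = 3; sign now -1
(63/7) = (0/7)   [reduce mod 7]
(0/7) = 0   [gcd(a, n) > 1]; final value = 0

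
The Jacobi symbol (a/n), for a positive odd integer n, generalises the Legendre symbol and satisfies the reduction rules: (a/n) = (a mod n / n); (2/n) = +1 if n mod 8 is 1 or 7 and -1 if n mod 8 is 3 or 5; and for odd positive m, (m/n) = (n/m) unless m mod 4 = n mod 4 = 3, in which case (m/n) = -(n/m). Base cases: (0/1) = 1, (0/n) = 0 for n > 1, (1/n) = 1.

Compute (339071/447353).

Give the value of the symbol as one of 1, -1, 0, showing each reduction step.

flip (339071/447353) -> (447353/339071): both odd, 339071 mod 4 = 3, 447353 mod 4 = 1, so the flip contributes +1; sign now +1
(447353/339071): 447353 mod 339071 = 108282, so (447353/339071) = (108282/339071)
factor out 2^1: 108282 = 2^1·54141; with 339071 mod 8 = 7, (2/339071) = +1; sign now +1; continue with (54141/339071)
flip (54141/339071) -> (339071/54141): both odd, 54141 mod 4 = 1, 339071 mod 4 = 3, so the flip contributes +1; sign now +1
(339071/54141): 339071 mod 54141 = 14225, so (339071/54141) = (14225/54141)
flip (14225/54141) -> (54141/14225): both odd, 14225 mod 4 = 1, 54141 mod 4 = 1, so the flip contributes +1; sign now +1
(54141/14225): 54141 mod 14225 = 11466, so (54141/14225) = (11466/14225)
factor out 2^1: 11466 = 2^1·5733; with 14225 mod 8 = 1, (2/14225) = +1; sign now +1; continue with (5733/14225)
flip (5733/14225) -> (14225/5733): both odd, 5733 mod 4 = 1, 14225 mod 4 = 1, so the flip contributes +1; sign now +1
(14225/5733): 14225 mod 5733 = 2759, so (14225/5733) = (2759/5733)
flip (2759/5733) -> (5733/2759): both odd, 2759 mod 4 = 3, 5733 mod 4 = 1, so the flip contributes +1; sign now +1
(5733/2759): 5733 mod 2759 = 215, so (5733/2759) = (215/2759)
flip (215/2759) -> (2759/215): both odd, 215 mod 4 = 3, 2759 mod 4 = 3, so the flip contributes -1; sign now -1
(2759/215): 2759 mod 215 = 179, so (2759/215) = (179/215)
flip (179/215) -> (215/179): both odd, 179 mod 4 = 3, 215 mod 4 = 3, so the flip contributes -1; sign now +1
(215/179): 215 mod 179 = 36, so (215/179) = (36/179)
factor out 2^2: 36 = 2^2·9; with 179 mod 8 = 3, (2/179) = -1; sign now +1; continue with (9/179)
flip (9/179) -> (179/9): both odd, 9 mod 4 = 1, 179 mod 4 = 3, so the flip contributes +1; sign now +1
(179/9): 179 mod 9 = 8, so (179/9) = (8/9)
factor out 2^3: 8 = 2^3·1; with 9 mod 8 = 1, (2/9) = +1; sign now +1; continue with (1/9)
reached (1/9) = 1, so the symbol is +1

1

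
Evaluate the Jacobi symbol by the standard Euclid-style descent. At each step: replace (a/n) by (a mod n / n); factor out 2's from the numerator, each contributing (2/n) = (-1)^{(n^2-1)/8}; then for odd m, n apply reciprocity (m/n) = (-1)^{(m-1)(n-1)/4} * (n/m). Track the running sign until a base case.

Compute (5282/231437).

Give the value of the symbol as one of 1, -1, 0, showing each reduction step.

1

5282 = 2^1·2641; (2/231437) = -1 since 231437 mod 8 = 5, so (5282/231437) = (-1)^1·(2641/231437); sign now -1
reciprocity: (2641/231437) = +1·(231437/2641) since 2641 mod 4 = 1, 231437 mod 4 = 1; sign now -1
(231437/2641) = (1670/2641)   [reduce mod 2641]
1670 = 2^1·835; (2/2641) = +1 since 2641 mod 8 = 1, so (1670/2641) = (+1)^1·(835/2641); sign now -1
reciprocity: (835/2641) = +1·(2641/835) since 835 mod 4 = 3, 2641 mod 4 = 1; sign now -1
(2641/835) = (136/835)   [reduce mod 835]
136 = 2^3·17; (2/835) = -1 since 835 mod 8 = 3, so (136/835) = (-1)^3·(17/835); sign now +1
reciprocity: (17/835) = +1·(835/17) since 17 mod 4 = 1, 835 mod 4 = 3; sign now +1
(835/17) = (2/17)   [reduce mod 17]
2 = 2^1·1; (2/17) = +1 since 17 mod 8 = 1, so (2/17) = (+1)^1·(1/17); sign now +1
(1/17) = 1; final value = sign = +1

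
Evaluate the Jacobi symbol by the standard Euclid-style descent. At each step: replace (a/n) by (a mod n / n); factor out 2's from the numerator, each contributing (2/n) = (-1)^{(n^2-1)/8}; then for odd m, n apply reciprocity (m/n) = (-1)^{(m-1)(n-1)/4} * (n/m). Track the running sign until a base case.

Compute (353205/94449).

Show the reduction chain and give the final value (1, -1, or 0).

0

(353205/94449) = (69858/94449)   [reduce mod 94449]
69858 = 2^1·34929; (2/94449) = +1 since 94449 mod 8 = 1, so (69858/94449) = (+1)^1·(34929/94449); sign now +1
reciprocity: (34929/94449) = +1·(94449/34929) since 34929 mod 4 = 1, 94449 mod 4 = 1; sign now +1
(94449/34929) = (24591/34929)   [reduce mod 34929]
reciprocity: (24591/34929) = +1·(34929/24591) since 24591 mod 4 = 3, 34929 mod 4 = 1; sign now +1
(34929/24591) = (10338/24591)   [reduce mod 24591]
10338 = 2^1·5169; (2/24591) = +1 since 24591 mod 8 = 7, so (10338/24591) = (+1)^1·(5169/24591); sign now +1
reciprocity: (5169/24591) = +1·(24591/5169) since 5169 mod 4 = 1, 24591 mod 4 = 3; sign now +1
(24591/5169) = (3915/5169)   [reduce mod 5169]
reciprocity: (3915/5169) = +1·(5169/3915) since 3915 mod 4 = 3, 5169 mod 4 = 1; sign now +1
(5169/3915) = (1254/3915)   [reduce mod 3915]
1254 = 2^1·627; (2/3915) = -1 since 3915 mod 8 = 3, so (1254/3915) = (-1)^1·(627/3915); sign now -1
reciprocity: (627/3915) = -1·(3915/627) since 627 mod 4 = 3, 3915 mod 4 = 3; sign now +1
(3915/627) = (153/627)   [reduce mod 627]
reciprocity: (153/627) = +1·(627/153) since 153 mod 4 = 1, 627 mod 4 = 3; sign now +1
(627/153) = (15/153)   [reduce mod 153]
reciprocity: (15/153) = +1·(153/15) since 15 mod 4 = 3, 153 mod 4 = 1; sign now +1
(153/15) = (3/15)   [reduce mod 15]
reciprocity: (3/15) = -1·(15/3) since 3 mod 4 = 3, 15 mod 4 = 3; sign now -1
(15/3) = (0/3)   [reduce mod 3]
(0/3) = 0   [gcd(a, n) > 1]; final value = 0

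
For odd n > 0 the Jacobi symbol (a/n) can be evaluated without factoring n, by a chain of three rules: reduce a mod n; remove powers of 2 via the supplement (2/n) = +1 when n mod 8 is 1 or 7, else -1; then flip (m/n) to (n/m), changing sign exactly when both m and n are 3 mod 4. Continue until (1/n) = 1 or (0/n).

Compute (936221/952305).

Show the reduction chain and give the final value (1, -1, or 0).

1

flip (936221/952305) -> (952305/936221): both odd, 936221 mod 4 = 1, 952305 mod 4 = 1, so the flip contributes +1; sign now +1
(952305/936221): 952305 mod 936221 = 16084, so (952305/936221) = (16084/936221)
factor out 2^2: 16084 = 2^2·4021; with 936221 mod 8 = 5, (2/936221) = -1; sign now +1; continue with (4021/936221)
flip (4021/936221) -> (936221/4021): both odd, 4021 mod 4 = 1, 936221 mod 4 = 1, so the flip contributes +1; sign now +1
(936221/4021): 936221 mod 4021 = 3349, so (936221/4021) = (3349/4021)
flip (3349/4021) -> (4021/3349): both odd, 3349 mod 4 = 1, 4021 mod 4 = 1, so the flip contributes +1; sign now +1
(4021/3349): 4021 mod 3349 = 672, so (4021/3349) = (672/3349)
factor out 2^5: 672 = 2^5·21; with 3349 mod 8 = 5, (2/3349) = -1; sign now -1; continue with (21/3349)
flip (21/3349) -> (3349/21): both odd, 21 mod 4 = 1, 3349 mod 4 = 1, so the flip contributes +1; sign now -1
(3349/21): 3349 mod 21 = 10, so (3349/21) = (10/21)
factor out 2^1: 10 = 2^1·5; with 21 mod 8 = 5, (2/21) = -1; sign now +1; continue with (5/21)
flip (5/21) -> (21/5): both odd, 5 mod 4 = 1, 21 mod 4 = 1, so the flip contributes +1; sign now +1
(21/5): 21 mod 5 = 1, so (21/5) = (1/5)
reached (1/5) = 1, so the symbol is +1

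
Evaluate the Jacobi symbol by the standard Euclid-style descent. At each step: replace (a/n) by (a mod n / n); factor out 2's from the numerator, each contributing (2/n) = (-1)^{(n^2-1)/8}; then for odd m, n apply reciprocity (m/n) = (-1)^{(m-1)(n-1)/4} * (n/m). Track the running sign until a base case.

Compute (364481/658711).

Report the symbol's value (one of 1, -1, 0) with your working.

-1

reciprocity: (364481/658711) = +1·(658711/364481) since 364481 mod 4 = 1, 658711 mod 4 = 3; sign now +1
(658711/364481) = (294230/364481)   [reduce mod 364481]
294230 = 2^1·147115; (2/364481) = +1 since 364481 mod 8 = 1, so (294230/364481) = (+1)^1·(147115/364481); sign now +1
reciprocity: (147115/364481) = +1·(364481/147115) since 147115 mod 4 = 3, 364481 mod 4 = 1; sign now +1
(364481/147115) = (70251/147115)   [reduce mod 147115]
reciprocity: (70251/147115) = -1·(147115/70251) since 70251 mod 4 = 3, 147115 mod 4 = 3; sign now -1
(147115/70251) = (6613/70251)   [reduce mod 70251]
reciprocity: (6613/70251) = +1·(70251/6613) since 6613 mod 4 = 1, 70251 mod 4 = 3; sign now -1
(70251/6613) = (4121/6613)   [reduce mod 6613]
reciprocity: (4121/6613) = +1·(6613/4121) since 4121 mod 4 = 1, 6613 mod 4 = 1; sign now -1
(6613/4121) = (2492/4121)   [reduce mod 4121]
2492 = 2^2·623; (2/4121) = +1 since 4121 mod 8 = 1, so (2492/4121) = (+1)^2·(623/4121); sign now -1
reciprocity: (623/4121) = +1·(4121/623) since 623 mod 4 = 3, 4121 mod 4 = 1; sign now -1
(4121/623) = (383/623)   [reduce mod 623]
reciprocity: (383/623) = -1·(623/383) since 383 mod 4 = 3, 623 mod 4 = 3; sign now +1
(623/383) = (240/383)   [reduce mod 383]
240 = 2^4·15; (2/383) = +1 since 383 mod 8 = 7, so (240/383) = (+1)^4·(15/383); sign now +1
reciprocity: (15/383) = -1·(383/15) since 15 mod 4 = 3, 383 mod 4 = 3; sign now -1
(383/15) = (8/15)   [reduce mod 15]
8 = 2^3·1; (2/15) = +1 since 15 mod 8 = 7, so (8/15) = (+1)^3·(1/15); sign now -1
(1/15) = 1; final value = sign = -1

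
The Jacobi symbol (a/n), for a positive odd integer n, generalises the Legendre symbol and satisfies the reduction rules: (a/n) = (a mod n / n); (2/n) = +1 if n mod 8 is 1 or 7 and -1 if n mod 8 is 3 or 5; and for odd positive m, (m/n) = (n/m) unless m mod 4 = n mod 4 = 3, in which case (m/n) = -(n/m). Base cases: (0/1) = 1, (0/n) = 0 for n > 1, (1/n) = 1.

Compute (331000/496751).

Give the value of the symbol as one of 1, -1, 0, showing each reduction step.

1

331000 = 2^3·41375; (2/496751) = +1 since 496751 mod 8 = 7, so (331000/496751) = (+1)^3·(41375/496751); sign now +1
reciprocity: (41375/496751) = -1·(496751/41375) since 41375 mod 4 = 3, 496751 mod 4 = 3; sign now -1
(496751/41375) = (251/41375)   [reduce mod 41375]
reciprocity: (251/41375) = -1·(41375/251) since 251 mod 4 = 3, 41375 mod 4 = 3; sign now +1
(41375/251) = (211/251)   [reduce mod 251]
reciprocity: (211/251) = -1·(251/211) since 211 mod 4 = 3, 251 mod 4 = 3; sign now -1
(251/211) = (40/211)   [reduce mod 211]
40 = 2^3·5; (2/211) = -1 since 211 mod 8 = 3, so (40/211) = (-1)^3·(5/211); sign now +1
reciprocity: (5/211) = +1·(211/5) since 5 mod 4 = 1, 211 mod 4 = 3; sign now +1
(211/5) = (1/5)   [reduce mod 5]
(1/5) = 1; final value = sign = +1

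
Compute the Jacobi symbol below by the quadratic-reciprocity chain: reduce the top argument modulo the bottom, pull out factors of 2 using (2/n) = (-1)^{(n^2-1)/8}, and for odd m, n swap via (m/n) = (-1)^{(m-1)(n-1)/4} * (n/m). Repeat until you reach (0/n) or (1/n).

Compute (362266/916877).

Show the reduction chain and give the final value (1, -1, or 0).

-1

factor out 2^1: 362266 = 2^1·181133; with 916877 mod 8 = 5, (2/916877) = -1; sign now -1; continue with (181133/916877)
flip (181133/916877) -> (916877/181133): both odd, 181133 mod 4 = 1, 916877 mod 4 = 1, so the flip contributes +1; sign now -1
(916877/181133): 916877 mod 181133 = 11212, so (916877/181133) = (11212/181133)
factor out 2^2: 11212 = 2^2·2803; with 181133 mod 8 = 5, (2/181133) = -1; sign now -1; continue with (2803/181133)
flip (2803/181133) -> (181133/2803): both odd, 2803 mod 4 = 3, 181133 mod 4 = 1, so the flip contributes +1; sign now -1
(181133/2803): 181133 mod 2803 = 1741, so (181133/2803) = (1741/2803)
flip (1741/2803) -> (2803/1741): both odd, 1741 mod 4 = 1, 2803 mod 4 = 3, so the flip contributes +1; sign now -1
(2803/1741): 2803 mod 1741 = 1062, so (2803/1741) = (1062/1741)
factor out 2^1: 1062 = 2^1·531; with 1741 mod 8 = 5, (2/1741) = -1; sign now +1; continue with (531/1741)
flip (531/1741) -> (1741/531): both odd, 531 mod 4 = 3, 1741 mod 4 = 1, so the flip contributes +1; sign now +1
(1741/531): 1741 mod 531 = 148, so (1741/531) = (148/531)
factor out 2^2: 148 = 2^2·37; with 531 mod 8 = 3, (2/531) = -1; sign now +1; continue with (37/531)
flip (37/531) -> (531/37): both odd, 37 mod 4 = 1, 531 mod 4 = 3, so the flip contributes +1; sign now +1
(531/37): 531 mod 37 = 13, so (531/37) = (13/37)
flip (13/37) -> (37/13): both odd, 13 mod 4 = 1, 37 mod 4 = 1, so the flip contributes +1; sign now +1
(37/13): 37 mod 13 = 11, so (37/13) = (11/13)
flip (11/13) -> (13/11): both odd, 11 mod 4 = 3, 13 mod 4 = 1, so the flip contributes +1; sign now +1
(13/11): 13 mod 11 = 2, so (13/11) = (2/11)
factor out 2^1: 2 = 2^1·1; with 11 mod 8 = 3, (2/11) = -1; sign now -1; continue with (1/11)
reached (1/11) = 1, so the symbol is -1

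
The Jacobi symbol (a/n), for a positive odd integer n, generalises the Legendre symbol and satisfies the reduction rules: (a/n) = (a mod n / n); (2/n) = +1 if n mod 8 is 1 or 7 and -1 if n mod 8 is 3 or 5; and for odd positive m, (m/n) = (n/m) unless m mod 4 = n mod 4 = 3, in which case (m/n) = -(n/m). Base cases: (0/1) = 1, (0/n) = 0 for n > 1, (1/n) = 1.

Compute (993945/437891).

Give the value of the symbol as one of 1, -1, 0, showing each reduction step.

(993945/437891) = (118163/437891)   [reduce mod 437891]
reciprocity: (118163/437891) = -1·(437891/118163) since 118163 mod 4 = 3, 437891 mod 4 = 3; sign now -1
(437891/118163) = (83402/118163)   [reduce mod 118163]
83402 = 2^1·41701; (2/118163) = -1 since 118163 mod 8 = 3, so (83402/118163) = (-1)^1·(41701/118163); sign now +1
reciprocity: (41701/118163) = +1·(118163/41701) since 41701 mod 4 = 1, 118163 mod 4 = 3; sign now +1
(118163/41701) = (34761/41701)   [reduce mod 41701]
reciprocity: (34761/41701) = +1·(41701/34761) since 34761 mod 4 = 1, 41701 mod 4 = 1; sign now +1
(41701/34761) = (6940/34761)   [reduce mod 34761]
6940 = 2^2·1735; (2/34761) = +1 since 34761 mod 8 = 1, so (6940/34761) = (+1)^2·(1735/34761); sign now +1
reciprocity: (1735/34761) = +1·(34761/1735) since 1735 mod 4 = 3, 34761 mod 4 = 1; sign now +1
(34761/1735) = (61/1735)   [reduce mod 1735]
reciprocity: (61/1735) = +1·(1735/61) since 61 mod 4 = 1, 1735 mod 4 = 3; sign now +1
(1735/61) = (27/61)   [reduce mod 61]
reciprocity: (27/61) = +1·(61/27) since 27 mod 4 = 3, 61 mod 4 = 1; sign now +1
(61/27) = (7/27)   [reduce mod 27]
reciprocity: (7/27) = -1·(27/7) since 7 mod 4 = 3, 27 mod 4 = 3; sign now -1
(27/7) = (6/7)   [reduce mod 7]
6 = 2^1·3; (2/7) = +1 since 7 mod 8 = 7, so (6/7) = (+1)^1·(3/7); sign now -1
reciprocity: (3/7) = -1·(7/3) since 3 mod 4 = 3, 7 mod 4 = 3; sign now +1
(7/3) = (1/3)   [reduce mod 3]
(1/3) = 1; final value = sign = +1

1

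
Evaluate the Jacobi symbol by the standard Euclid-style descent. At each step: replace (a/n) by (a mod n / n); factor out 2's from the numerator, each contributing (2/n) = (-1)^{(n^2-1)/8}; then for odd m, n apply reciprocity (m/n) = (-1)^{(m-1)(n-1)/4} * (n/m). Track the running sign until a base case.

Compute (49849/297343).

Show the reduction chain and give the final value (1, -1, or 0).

-1

reciprocity: (49849/297343) = +1·(297343/49849) since 49849 mod 4 = 1, 297343 mod 4 = 3; sign now +1
(297343/49849) = (48098/49849)   [reduce mod 49849]
48098 = 2^1·24049; (2/49849) = +1 since 49849 mod 8 = 1, so (48098/49849) = (+1)^1·(24049/49849); sign now +1
reciprocity: (24049/49849) = +1·(49849/24049) since 24049 mod 4 = 1, 49849 mod 4 = 1; sign now +1
(49849/24049) = (1751/24049)   [reduce mod 24049]
reciprocity: (1751/24049) = +1·(24049/1751) since 1751 mod 4 = 3, 24049 mod 4 = 1; sign now +1
(24049/1751) = (1286/1751)   [reduce mod 1751]
1286 = 2^1·643; (2/1751) = +1 since 1751 mod 8 = 7, so (1286/1751) = (+1)^1·(643/1751); sign now +1
reciprocity: (643/1751) = -1·(1751/643) since 643 mod 4 = 3, 1751 mod 4 = 3; sign now -1
(1751/643) = (465/643)   [reduce mod 643]
reciprocity: (465/643) = +1·(643/465) since 465 mod 4 = 1, 643 mod 4 = 3; sign now -1
(643/465) = (178/465)   [reduce mod 465]
178 = 2^1·89; (2/465) = +1 since 465 mod 8 = 1, so (178/465) = (+1)^1·(89/465); sign now -1
reciprocity: (89/465) = +1·(465/89) since 89 mod 4 = 1, 465 mod 4 = 1; sign now -1
(465/89) = (20/89)   [reduce mod 89]
20 = 2^2·5; (2/89) = +1 since 89 mod 8 = 1, so (20/89) = (+1)^2·(5/89); sign now -1
reciprocity: (5/89) = +1·(89/5) since 5 mod 4 = 1, 89 mod 4 = 1; sign now -1
(89/5) = (4/5)   [reduce mod 5]
4 = 2^2·1; (2/5) = -1 since 5 mod 8 = 5, so (4/5) = (-1)^2·(1/5); sign now -1
(1/5) = 1; final value = sign = -1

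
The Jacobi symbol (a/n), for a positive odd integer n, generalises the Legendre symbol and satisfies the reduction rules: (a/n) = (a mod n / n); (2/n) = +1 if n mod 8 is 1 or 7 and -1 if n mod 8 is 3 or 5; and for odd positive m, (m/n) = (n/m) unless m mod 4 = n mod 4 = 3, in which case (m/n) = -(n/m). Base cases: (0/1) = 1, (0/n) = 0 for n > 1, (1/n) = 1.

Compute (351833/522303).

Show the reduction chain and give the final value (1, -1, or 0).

flip (351833/522303) -> (522303/351833): both odd, 351833 mod 4 = 1, 522303 mod 4 = 3, so the flip contributes +1; sign now +1
(522303/351833): 522303 mod 351833 = 170470, so (522303/351833) = (170470/351833)
factor out 2^1: 170470 = 2^1·85235; with 351833 mod 8 = 1, (2/351833) = +1; sign now +1; continue with (85235/351833)
flip (85235/351833) -> (351833/85235): both odd, 85235 mod 4 = 3, 351833 mod 4 = 1, so the flip contributes +1; sign now +1
(351833/85235): 351833 mod 85235 = 10893, so (351833/85235) = (10893/85235)
flip (10893/85235) -> (85235/10893): both odd, 10893 mod 4 = 1, 85235 mod 4 = 3, so the flip contributes +1; sign now +1
(85235/10893): 85235 mod 10893 = 8984, so (85235/10893) = (8984/10893)
factor out 2^3: 8984 = 2^3·1123; with 10893 mod 8 = 5, (2/10893) = -1; sign now -1; continue with (1123/10893)
flip (1123/10893) -> (10893/1123): both odd, 1123 mod 4 = 3, 10893 mod 4 = 1, so the flip contributes +1; sign now -1
(10893/1123): 10893 mod 1123 = 786, so (10893/1123) = (786/1123)
factor out 2^1: 786 = 2^1·393; with 1123 mod 8 = 3, (2/1123) = -1; sign now +1; continue with (393/1123)
flip (393/1123) -> (1123/393): both odd, 393 mod 4 = 1, 1123 mod 4 = 3, so the flip contributes +1; sign now +1
(1123/393): 1123 mod 393 = 337, so (1123/393) = (337/393)
flip (337/393) -> (393/337): both odd, 337 mod 4 = 1, 393 mod 4 = 1, so the flip contributes +1; sign now +1
(393/337): 393 mod 337 = 56, so (393/337) = (56/337)
factor out 2^3: 56 = 2^3·7; with 337 mod 8 = 1, (2/337) = +1; sign now +1; continue with (7/337)
flip (7/337) -> (337/7): both odd, 7 mod 4 = 3, 337 mod 4 = 1, so the flip contributes +1; sign now +1
(337/7): 337 mod 7 = 1, so (337/7) = (1/7)
reached (1/7) = 1, so the symbol is +1

1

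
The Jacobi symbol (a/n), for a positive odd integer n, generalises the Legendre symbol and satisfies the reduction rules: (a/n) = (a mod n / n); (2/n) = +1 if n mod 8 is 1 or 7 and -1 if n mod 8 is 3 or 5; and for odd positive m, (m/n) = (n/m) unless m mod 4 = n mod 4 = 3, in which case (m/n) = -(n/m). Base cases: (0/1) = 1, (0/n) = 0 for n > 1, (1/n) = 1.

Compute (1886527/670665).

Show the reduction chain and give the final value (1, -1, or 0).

-1

(1886527/670665) = (545197/670665)   [reduce mod 670665]
reciprocity: (545197/670665) = +1·(670665/545197) since 545197 mod 4 = 1, 670665 mod 4 = 1; sign now +1
(670665/545197) = (125468/545197)   [reduce mod 545197]
125468 = 2^2·31367; (2/545197) = -1 since 545197 mod 8 = 5, so (125468/545197) = (-1)^2·(31367/545197); sign now +1
reciprocity: (31367/545197) = +1·(545197/31367) since 31367 mod 4 = 3, 545197 mod 4 = 1; sign now +1
(545197/31367) = (11958/31367)   [reduce mod 31367]
11958 = 2^1·5979; (2/31367) = +1 since 31367 mod 8 = 7, so (11958/31367) = (+1)^1·(5979/31367); sign now +1
reciprocity: (5979/31367) = -1·(31367/5979) since 5979 mod 4 = 3, 31367 mod 4 = 3; sign now -1
(31367/5979) = (1472/5979)   [reduce mod 5979]
1472 = 2^6·23; (2/5979) = -1 since 5979 mod 8 = 3, so (1472/5979) = (-1)^6·(23/5979); sign now -1
reciprocity: (23/5979) = -1·(5979/23) since 23 mod 4 = 3, 5979 mod 4 = 3; sign now +1
(5979/23) = (22/23)   [reduce mod 23]
22 = 2^1·11; (2/23) = +1 since 23 mod 8 = 7, so (22/23) = (+1)^1·(11/23); sign now +1
reciprocity: (11/23) = -1·(23/11) since 11 mod 4 = 3, 23 mod 4 = 3; sign now -1
(23/11) = (1/11)   [reduce mod 11]
(1/11) = 1; final value = sign = -1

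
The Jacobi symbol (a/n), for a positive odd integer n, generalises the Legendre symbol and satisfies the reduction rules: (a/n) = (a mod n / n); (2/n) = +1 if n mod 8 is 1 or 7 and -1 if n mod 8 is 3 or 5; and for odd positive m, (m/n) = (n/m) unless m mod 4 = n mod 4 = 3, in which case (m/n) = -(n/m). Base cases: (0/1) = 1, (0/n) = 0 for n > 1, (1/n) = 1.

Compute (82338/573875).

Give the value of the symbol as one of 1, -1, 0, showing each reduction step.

factor out 2^1: 82338 = 2^1·41169; with 573875 mod 8 = 3, (2/573875) = -1; sign now -1; continue with (41169/573875)
flip (41169/573875) -> (573875/41169): both odd, 41169 mod 4 = 1, 573875 mod 4 = 3, so the flip contributes +1; sign now -1
(573875/41169): 573875 mod 41169 = 38678, so (573875/41169) = (38678/41169)
factor out 2^1: 38678 = 2^1·19339; with 41169 mod 8 = 1, (2/41169) = +1; sign now -1; continue with (19339/41169)
flip (19339/41169) -> (41169/19339): both odd, 19339 mod 4 = 3, 41169 mod 4 = 1, so the flip contributes +1; sign now -1
(41169/19339): 41169 mod 19339 = 2491, so (41169/19339) = (2491/19339)
flip (2491/19339) -> (19339/2491): both odd, 2491 mod 4 = 3, 19339 mod 4 = 3, so the flip contributes -1; sign now +1
(19339/2491): 19339 mod 2491 = 1902, so (19339/2491) = (1902/2491)
factor out 2^1: 1902 = 2^1·951; with 2491 mod 8 = 3, (2/2491) = -1; sign now -1; continue with (951/2491)
flip (951/2491) -> (2491/951): both odd, 951 mod 4 = 3, 2491 mod 4 = 3, so the flip contributes -1; sign now +1
(2491/951): 2491 mod 951 = 589, so (2491/951) = (589/951)
flip (589/951) -> (951/589): both odd, 589 mod 4 = 1, 951 mod 4 = 3, so the flip contributes +1; sign now +1
(951/589): 951 mod 589 = 362, so (951/589) = (362/589)
factor out 2^1: 362 = 2^1·181; with 589 mod 8 = 5, (2/589) = -1; sign now -1; continue with (181/589)
flip (181/589) -> (589/181): both odd, 181 mod 4 = 1, 589 mod 4 = 1, so the flip contributes +1; sign now -1
(589/181): 589 mod 181 = 46, so (589/181) = (46/181)
factor out 2^1: 46 = 2^1·23; with 181 mod 8 = 5, (2/181) = -1; sign now +1; continue with (23/181)
flip (23/181) -> (181/23): both odd, 23 mod 4 = 3, 181 mod 4 = 1, so the flip contributes +1; sign now +1
(181/23): 181 mod 23 = 20, so (181/23) = (20/23)
factor out 2^2: 20 = 2^2·5; with 23 mod 8 = 7, (2/23) = +1; sign now +1; continue with (5/23)
flip (5/23) -> (23/5): both odd, 5 mod 4 = 1, 23 mod 4 = 3, so the flip contributes +1; sign now +1
(23/5): 23 mod 5 = 3, so (23/5) = (3/5)
flip (3/5) -> (5/3): both odd, 3 mod 4 = 3, 5 mod 4 = 1, so the flip contributes +1; sign now +1
(5/3): 5 mod 3 = 2, so (5/3) = (2/3)
factor out 2^1: 2 = 2^1·1; with 3 mod 8 = 3, (2/3) = -1; sign now -1; continue with (1/3)
reached (1/3) = 1, so the symbol is -1

-1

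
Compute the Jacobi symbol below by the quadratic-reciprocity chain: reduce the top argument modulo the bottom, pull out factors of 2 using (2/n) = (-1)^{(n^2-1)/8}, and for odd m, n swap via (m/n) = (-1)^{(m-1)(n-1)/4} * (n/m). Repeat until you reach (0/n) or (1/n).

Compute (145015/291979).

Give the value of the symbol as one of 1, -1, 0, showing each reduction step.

1

flip (145015/291979) -> (291979/145015): both odd, 145015 mod 4 = 3, 291979 mod 4 = 3, so the flip contributes -1; sign now -1
(291979/145015): 291979 mod 145015 = 1949, so (291979/145015) = (1949/145015)
flip (1949/145015) -> (145015/1949): both odd, 1949 mod 4 = 1, 145015 mod 4 = 3, so the flip contributes +1; sign now -1
(145015/1949): 145015 mod 1949 = 789, so (145015/1949) = (789/1949)
flip (789/1949) -> (1949/789): both odd, 789 mod 4 = 1, 1949 mod 4 = 1, so the flip contributes +1; sign now -1
(1949/789): 1949 mod 789 = 371, so (1949/789) = (371/789)
flip (371/789) -> (789/371): both odd, 371 mod 4 = 3, 789 mod 4 = 1, so the flip contributes +1; sign now -1
(789/371): 789 mod 371 = 47, so (789/371) = (47/371)
flip (47/371) -> (371/47): both odd, 47 mod 4 = 3, 371 mod 4 = 3, so the flip contributes -1; sign now +1
(371/47): 371 mod 47 = 42, so (371/47) = (42/47)
factor out 2^1: 42 = 2^1·21; with 47 mod 8 = 7, (2/47) = +1; sign now +1; continue with (21/47)
flip (21/47) -> (47/21): both odd, 21 mod 4 = 1, 47 mod 4 = 3, so the flip contributes +1; sign now +1
(47/21): 47 mod 21 = 5, so (47/21) = (5/21)
flip (5/21) -> (21/5): both odd, 5 mod 4 = 1, 21 mod 4 = 1, so the flip contributes +1; sign now +1
(21/5): 21 mod 5 = 1, so (21/5) = (1/5)
reached (1/5) = 1, so the symbol is +1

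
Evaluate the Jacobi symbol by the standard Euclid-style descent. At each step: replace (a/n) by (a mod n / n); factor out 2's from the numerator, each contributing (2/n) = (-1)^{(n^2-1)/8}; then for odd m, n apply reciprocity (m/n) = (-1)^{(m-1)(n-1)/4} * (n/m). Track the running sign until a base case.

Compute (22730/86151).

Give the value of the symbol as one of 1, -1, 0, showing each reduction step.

1

factor out 2^1: 22730 = 2^1·11365; with 86151 mod 8 = 7, (2/86151) = +1; sign now +1; continue with (11365/86151)
flip (11365/86151) -> (86151/11365): both odd, 11365 mod 4 = 1, 86151 mod 4 = 3, so the flip contributes +1; sign now +1
(86151/11365): 86151 mod 11365 = 6596, so (86151/11365) = (6596/11365)
factor out 2^2: 6596 = 2^2·1649; with 11365 mod 8 = 5, (2/11365) = -1; sign now +1; continue with (1649/11365)
flip (1649/11365) -> (11365/1649): both odd, 1649 mod 4 = 1, 11365 mod 4 = 1, so the flip contributes +1; sign now +1
(11365/1649): 11365 mod 1649 = 1471, so (11365/1649) = (1471/1649)
flip (1471/1649) -> (1649/1471): both odd, 1471 mod 4 = 3, 1649 mod 4 = 1, so the flip contributes +1; sign now +1
(1649/1471): 1649 mod 1471 = 178, so (1649/1471) = (178/1471)
factor out 2^1: 178 = 2^1·89; with 1471 mod 8 = 7, (2/1471) = +1; sign now +1; continue with (89/1471)
flip (89/1471) -> (1471/89): both odd, 89 mod 4 = 1, 1471 mod 4 = 3, so the flip contributes +1; sign now +1
(1471/89): 1471 mod 89 = 47, so (1471/89) = (47/89)
flip (47/89) -> (89/47): both odd, 47 mod 4 = 3, 89 mod 4 = 1, so the flip contributes +1; sign now +1
(89/47): 89 mod 47 = 42, so (89/47) = (42/47)
factor out 2^1: 42 = 2^1·21; with 47 mod 8 = 7, (2/47) = +1; sign now +1; continue with (21/47)
flip (21/47) -> (47/21): both odd, 21 mod 4 = 1, 47 mod 4 = 3, so the flip contributes +1; sign now +1
(47/21): 47 mod 21 = 5, so (47/21) = (5/21)
flip (5/21) -> (21/5): both odd, 5 mod 4 = 1, 21 mod 4 = 1, so the flip contributes +1; sign now +1
(21/5): 21 mod 5 = 1, so (21/5) = (1/5)
reached (1/5) = 1, so the symbol is +1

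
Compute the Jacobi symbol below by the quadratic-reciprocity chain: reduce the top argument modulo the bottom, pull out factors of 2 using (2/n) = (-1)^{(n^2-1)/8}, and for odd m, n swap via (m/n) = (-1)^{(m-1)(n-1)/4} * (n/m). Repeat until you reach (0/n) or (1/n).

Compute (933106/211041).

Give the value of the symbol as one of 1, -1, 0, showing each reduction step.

(933106/211041): 933106 mod 211041 = 88942, so (933106/211041) = (88942/211041)
factor out 2^1: 88942 = 2^1·44471; with 211041 mod 8 = 1, (2/211041) = +1; sign now +1; continue with (44471/211041)
flip (44471/211041) -> (211041/44471): both odd, 44471 mod 4 = 3, 211041 mod 4 = 1, so the flip contributes +1; sign now +1
(211041/44471): 211041 mod 44471 = 33157, so (211041/44471) = (33157/44471)
flip (33157/44471) -> (44471/33157): both odd, 33157 mod 4 = 1, 44471 mod 4 = 3, so the flip contributes +1; sign now +1
(44471/33157): 44471 mod 33157 = 11314, so (44471/33157) = (11314/33157)
factor out 2^1: 11314 = 2^1·5657; with 33157 mod 8 = 5, (2/33157) = -1; sign now -1; continue with (5657/33157)
flip (5657/33157) -> (33157/5657): both odd, 5657 mod 4 = 1, 33157 mod 4 = 1, so the flip contributes +1; sign now -1
(33157/5657): 33157 mod 5657 = 4872, so (33157/5657) = (4872/5657)
factor out 2^3: 4872 = 2^3·609; with 5657 mod 8 = 1, (2/5657) = +1; sign now -1; continue with (609/5657)
flip (609/5657) -> (5657/609): both odd, 609 mod 4 = 1, 5657 mod 4 = 1, so the flip contributes +1; sign now -1
(5657/609): 5657 mod 609 = 176, so (5657/609) = (176/609)
factor out 2^4: 176 = 2^4·11; with 609 mod 8 = 1, (2/609) = +1; sign now -1; continue with (11/609)
flip (11/609) -> (609/11): both odd, 11 mod 4 = 3, 609 mod 4 = 1, so the flip contributes +1; sign now -1
(609/11): 609 mod 11 = 4, so (609/11) = (4/11)
factor out 2^2: 4 = 2^2·1; with 11 mod 8 = 3, (2/11) = -1; sign now -1; continue with (1/11)
reached (1/11) = 1, so the symbol is -1

-1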